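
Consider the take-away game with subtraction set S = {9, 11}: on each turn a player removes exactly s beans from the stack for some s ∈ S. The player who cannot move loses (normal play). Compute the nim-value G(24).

G(0) = 0
G(1) = mex{} = 0
G(2) = mex{} = 0
G(3) = mex{} = 0
G(4) = mex{} = 0
G(5) = mex{} = 0
G(6) = mex{} = 0
G(7) = mex{} = 0
G(8) = mex{} = 0
G(9) = mex{0} = 1
G(10) = mex{0} = 1
G(11) = mex{0,0} = 1
G(12) = mex{0,0} = 1
G(13) = mex{0,0} = 1
G(14) = mex{0,0} = 1
G(15) = mex{0,0} = 1
G(16) = mex{0,0} = 1
G(17) = mex{0,0} = 1
G(18) = mex{1,0} = 2
G(19) = mex{1,0} = 2
G(20) = mex{1,1} = 0
G(21) = mex{1,1} = 0
G(22) = mex{1,1} = 0
G(23) = mex{1,1} = 0
G(24) = mex{1,1} = 0

0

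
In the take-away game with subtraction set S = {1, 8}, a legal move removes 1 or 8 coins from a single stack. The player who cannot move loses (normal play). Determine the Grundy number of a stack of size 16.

n :  0  1  2  3  4  5  6  7  8  9 10 11 12 13 14 15 16
G :  0  1  0  1  0  1  0  1  2  0  1  0  1  0  1  0  1

1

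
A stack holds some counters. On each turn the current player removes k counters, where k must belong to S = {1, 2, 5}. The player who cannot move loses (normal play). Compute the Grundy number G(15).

0

G(0) = 0
G(1) = mex{0} = 1
G(2) = mex{1,0} = 2
G(3) = mex{2,1} = 0
G(4) = mex{0,2} = 1
G(5) = mex{1,0,0} = 2
G(6) = mex{2,1,1} = 0
G(7) = mex{0,2,2} = 1
G(8) = mex{1,0,0} = 2
G(9) = mex{2,1,1} = 0
G(10) = mex{0,2,2} = 1
G(11) = mex{1,0,0} = 2
G(12) = mex{2,1,1} = 0
G(13) = mex{0,2,2} = 1
G(14) = mex{1,0,0} = 2
G(15) = mex{2,1,1} = 0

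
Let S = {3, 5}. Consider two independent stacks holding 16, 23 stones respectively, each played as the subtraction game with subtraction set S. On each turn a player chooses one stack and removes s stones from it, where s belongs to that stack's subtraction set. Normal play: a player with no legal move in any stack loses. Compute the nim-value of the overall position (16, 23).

2

All stacks use S = {3, 5}:
G(0) = 0
G(1) = mex{} = 0
G(2) = mex{} = 0
G(3) = mex{0} = 1
G(4) = mex{0} = 1
G(5) = mex{0,0} = 1
G(6) = mex{1,0} = 2
G(7) = mex{1,0} = 2
G(8) = mex{1,1} = 0
G(9) = mex{2,1} = 0
G(10) = mex{2,1} = 0
G(11) = mex{0,2} = 1
G(12) = mex{0,2} = 1
G(13) = mex{0,0} = 1
G(14) = mex{1,0} = 2
G(15) = mex{1,0} = 2
G(16) = mex{1,1} = 0
G(17) = mex{2,1} = 0
G(18) = mex{2,1} = 0
G(19) = mex{0,2} = 1
G(20) = mex{0,2} = 1
G(21) = mex{0,0} = 1
G(22) = mex{1,0} = 2
G(23) = mex{1,0} = 2
Stack A: G(16) = 0.
Stack B: G(23) = 2.
Combined Grundy value = 0 ⊕ 2 = 2.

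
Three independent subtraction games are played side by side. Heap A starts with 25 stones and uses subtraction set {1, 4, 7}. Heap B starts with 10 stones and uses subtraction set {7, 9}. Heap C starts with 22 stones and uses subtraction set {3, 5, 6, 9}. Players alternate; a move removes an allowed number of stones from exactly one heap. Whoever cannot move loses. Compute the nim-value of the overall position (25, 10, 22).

3

Heap A, S = {1, 4, 7}:
G(0) = 0
G(1) = mex{0} = 1
G(2) = mex{1} = 0
G(3) = mex{0} = 1
G(4) = mex{1,0} = 2
G(5) = mex{2,1} = 0
G(6) = mex{0,0} = 1
G(7) = mex{1,1,0} = 2
G(8) = mex{2,2,1} = 0
G(9) = mex{0,0,0} = 1
G(10) = mex{1,1,1} = 0
G(11) = mex{0,2,2} = 1
G(12) = mex{1,0,0} = 2
G(13) = mex{2,1,1} = 0
G(14) = mex{0,0,2} = 1
G(15) = mex{1,1,0} = 2
G(16) = mex{2,2,1} = 0
G(17) = mex{0,0,0} = 1
G(18) = mex{1,1,1} = 0
G(19) = mex{0,2,2} = 1
G(20) = mex{1,0,0} = 2
G(21) = mex{2,1,1} = 0
G(22) = mex{0,0,2} = 1
G(23) = mex{1,1,0} = 2
G(24) = mex{2,2,1} = 0
G(25) = mex{0,0,0} = 1
G_A(25) = 1.
Heap B, S = {7, 9}:
G(0) = 0
G(1) = mex{} = 0
G(2) = mex{} = 0
G(3) = mex{} = 0
G(4) = mex{} = 0
G(5) = mex{} = 0
G(6) = mex{} = 0
G(7) = mex{0} = 1
G(8) = mex{0} = 1
G(9) = mex{0,0} = 1
G(10) = mex{0,0} = 1
G_B(10) = 1.
Heap C, S = {3, 5, 6, 9}:
n :  0  1  2  3  4  5  6  7  8  9 10 11 12 13 14 15 16 17 18 19 20 21 22
G :  0  0  0  1  1  1  2  2  2  3  3  3  0  0  0  1  1  1  2  2  2  3  3
G_C(22) = 3.
Combined Grundy value = 1 ⊕ 1 ⊕ 3 = 3.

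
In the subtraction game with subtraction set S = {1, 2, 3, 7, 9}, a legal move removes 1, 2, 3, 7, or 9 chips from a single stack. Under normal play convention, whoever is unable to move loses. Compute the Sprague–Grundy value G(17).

1

G(0) = 0
G(1) = mex{0} = 1
G(2) = mex{1,0} = 2
G(3) = mex{2,1,0} = 3
G(4) = mex{3,2,1} = 0
G(5) = mex{0,3,2} = 1
G(6) = mex{1,0,3} = 2
G(7) = mex{2,1,0,0} = 3
G(8) = mex{3,2,1,1} = 0
G(9) = mex{0,3,2,2,0} = 1
G(10) = mex{1,0,3,3,1} = 2
G(11) = mex{2,1,0,0,2} = 3
G(12) = mex{3,2,1,1,3} = 0
G(13) = mex{0,3,2,2,0} = 1
G(14) = mex{1,0,3,3,1} = 2
G(15) = mex{2,1,0,0,2} = 3
G(16) = mex{3,2,1,1,3} = 0
G(17) = mex{0,3,2,2,0} = 1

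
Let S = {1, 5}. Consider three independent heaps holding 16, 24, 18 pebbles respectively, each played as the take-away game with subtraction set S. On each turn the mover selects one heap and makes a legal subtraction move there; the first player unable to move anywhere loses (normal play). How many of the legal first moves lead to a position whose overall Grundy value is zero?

All heaps use S = {1, 5}:
n :  0  1  2  3  4  5  6  7  8  9 10 11 12 13 14 15 16 17 18 19 20 21 22 23 24
G :  0  1  0  1  0  1  0  1  0  1  0  1  0  1  0  1  0  1  0  1  0  1  0  1  0
Heap A: G(16) = 0.
Heap B: G(24) = 0.
Heap C: G(18) = 0.
Combined Grundy value = 0 ⊕ 0 ⊕ 0 = 0.
A winning move leaves total XOR = 0, i.e. changes one component's Grundy value g to g ⊕ X where X is the current total.
Heap A: target g' = 0⊕0 = 0, but every legal move changes the Grundy value (mex property), so 0 moves.
Heap B: target g' = 0⊕0 = 0, but every legal move changes the Grundy value (mex property), so 0 moves.
Heap C: target g' = 0⊕0 = 0, but every legal move changes the Grundy value (mex property), so 0 moves.

0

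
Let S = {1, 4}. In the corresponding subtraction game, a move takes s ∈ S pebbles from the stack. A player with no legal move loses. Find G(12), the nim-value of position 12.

G(0) = 0
G(1) = mex{0} = 1
G(2) = mex{1} = 0
G(3) = mex{0} = 1
G(4) = mex{1,0} = 2
G(5) = mex{2,1} = 0
G(6) = mex{0,0} = 1
G(7) = mex{1,1} = 0
G(8) = mex{0,2} = 1
G(9) = mex{1,0} = 2
G(10) = mex{2,1} = 0
G(11) = mex{0,0} = 1
G(12) = mex{1,1} = 0

0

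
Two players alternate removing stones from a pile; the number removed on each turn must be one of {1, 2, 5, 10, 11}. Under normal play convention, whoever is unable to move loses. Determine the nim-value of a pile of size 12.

G(0) = 0
G(1) = mex{0} = 1
G(2) = mex{1,0} = 2
G(3) = mex{2,1} = 0
G(4) = mex{0,2} = 1
G(5) = mex{1,0,0} = 2
G(6) = mex{2,1,1} = 0
G(7) = mex{0,2,2} = 1
G(8) = mex{1,0,0} = 2
G(9) = mex{2,1,1} = 0
G(10) = mex{0,2,2,0} = 1
G(11) = mex{1,0,0,1,0} = 2
G(12) = mex{2,1,1,2,1} = 0

0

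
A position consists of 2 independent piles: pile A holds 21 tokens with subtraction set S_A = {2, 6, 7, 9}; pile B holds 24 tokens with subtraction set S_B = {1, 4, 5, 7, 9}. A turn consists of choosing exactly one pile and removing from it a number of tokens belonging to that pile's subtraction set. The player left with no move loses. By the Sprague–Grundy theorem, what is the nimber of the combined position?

1

Pile A, S = {2, 6, 7, 9}:
n :  0  1  2  3  4  5  6  7  8  9 10 11 12 13 14 15 16 17 18 19 20 21
G :  0  0  1  1  0  0  1  1  2  2  3  3  2  2  3  0  0  1  1  0  0  1
G_A(21) = 1.
Pile B, S = {1, 4, 5, 7, 9}:
n :  0  1  2  3  4  5  6  7  8  9 10 11 12 13 14 15 16 17 18 19 20 21 22 23 24
G :  0  1  0  1  2  3  2  3  0  1  0  1  2  3  2  3  0  1  0  1  2  3  2  3  0
G_B(24) = 0.
Combined Grundy value = 1 ⊕ 0 = 1.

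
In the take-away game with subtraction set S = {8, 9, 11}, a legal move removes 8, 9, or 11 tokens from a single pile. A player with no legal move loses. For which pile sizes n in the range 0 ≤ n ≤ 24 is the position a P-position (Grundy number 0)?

0, 1, 2, 3, 4, 5, 6, 7, 19, 20, 21, 22, 23, 24

G(0) = 0
G(1) = mex{} = 0
G(2) = mex{} = 0
G(3) = mex{} = 0
G(4) = mex{} = 0
G(5) = mex{} = 0
G(6) = mex{} = 0
G(7) = mex{} = 0
G(8) = mex{0} = 1
G(9) = mex{0,0} = 1
G(10) = mex{0,0} = 1
G(11) = mex{0,0,0} = 1
G(12) = mex{0,0,0} = 1
G(13) = mex{0,0,0} = 1
G(14) = mex{0,0,0} = 1
G(15) = mex{0,0,0} = 1
G(16) = mex{1,0,0} = 2
G(17) = mex{1,1,0} = 2
G(18) = mex{1,1,0} = 2
G(19) = mex{1,1,1} = 0
G(20) = mex{1,1,1} = 0
G(21) = mex{1,1,1} = 0
G(22) = mex{1,1,1} = 0
G(23) = mex{1,1,1} = 0
G(24) = mex{2,1,1} = 0
P-positions are exactly the n with G(n) = 0.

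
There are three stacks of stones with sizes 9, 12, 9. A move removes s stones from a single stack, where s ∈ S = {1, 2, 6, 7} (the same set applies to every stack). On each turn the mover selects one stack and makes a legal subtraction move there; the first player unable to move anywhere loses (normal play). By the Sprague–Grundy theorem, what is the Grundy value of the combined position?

All stacks use S = {1, 2, 6, 7}:
G(0) = 0
G(1) = mex{0} = 1
G(2) = mex{1,0} = 2
G(3) = mex{2,1} = 0
G(4) = mex{0,2} = 1
G(5) = mex{1,0} = 2
G(6) = mex{2,1,0} = 3
G(7) = mex{3,2,1,0} = 4
G(8) = mex{4,3,2,1} = 0
G(9) = mex{0,4,0,2} = 1
G(10) = mex{1,0,1,0} = 2
G(11) = mex{2,1,2,1} = 0
G(12) = mex{0,2,3,2} = 1
Stack A: G(9) = 1.
Stack B: G(12) = 1.
Stack C: G(9) = 1.
Combined Grundy value = 1 ⊕ 1 ⊕ 1 = 1.

1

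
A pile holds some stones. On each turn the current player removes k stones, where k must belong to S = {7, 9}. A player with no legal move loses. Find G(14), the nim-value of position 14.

2

n :  0  1  2  3  4  5  6  7  8  9 10 11 12 13 14
G :  0  0  0  0  0  0  0  1  1  1  1  1  1  1  2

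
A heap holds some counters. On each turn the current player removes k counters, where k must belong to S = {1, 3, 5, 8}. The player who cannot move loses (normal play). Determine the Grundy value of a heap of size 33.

n :  0  1  2  3  4  5  6  7  8  9 10 11 12 13 14 15 16 17 18 19 20 21 22 23 24 25 26 27 28 29 30 31 32 33
G :  0  1  0  1  0  1  0  1  2  3  2  3  2  0  1  0  1  0  1  0  1  2  3  2  3  2  0  1  0  1  0  1  0  1

1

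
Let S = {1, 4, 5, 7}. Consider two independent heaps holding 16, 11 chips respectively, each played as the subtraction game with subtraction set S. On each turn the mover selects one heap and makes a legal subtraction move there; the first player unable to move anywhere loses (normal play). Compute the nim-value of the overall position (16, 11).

All heaps use S = {1, 4, 5, 7}:
G(0) = 0
G(1) = mex{0} = 1
G(2) = mex{1} = 0
G(3) = mex{0} = 1
G(4) = mex{1,0} = 2
G(5) = mex{2,1,0} = 3
G(6) = mex{3,0,1} = 2
G(7) = mex{2,1,0,0} = 3
G(8) = mex{3,2,1,1} = 0
G(9) = mex{0,3,2,0} = 1
G(10) = mex{1,2,3,1} = 0
G(11) = mex{0,3,2,2} = 1
G(12) = mex{1,0,3,3} = 2
G(13) = mex{2,1,0,2} = 3
G(14) = mex{3,0,1,3} = 2
G(15) = mex{2,1,0,0} = 3
G(16) = mex{3,2,1,1} = 0
Heap A: G(16) = 0.
Heap B: G(11) = 1.
Combined Grundy value = 0 ⊕ 1 = 1.

1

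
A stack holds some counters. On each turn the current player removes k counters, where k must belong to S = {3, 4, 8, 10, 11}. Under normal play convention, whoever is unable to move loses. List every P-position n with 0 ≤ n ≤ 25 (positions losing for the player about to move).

G(0) = 0
G(1) = mex{} = 0
G(2) = mex{} = 0
G(3) = mex{0} = 1
G(4) = mex{0,0} = 1
G(5) = mex{0,0} = 1
G(6) = mex{1,0} = 2
G(7) = mex{1,1} = 0
G(8) = mex{1,1,0} = 2
G(9) = mex{2,1,0} = 3
G(10) = mex{0,2,0,0} = 1
G(11) = mex{2,0,1,0,0} = 3
G(12) = mex{3,2,1,0,0} = 4
G(13) = mex{1,3,1,1,0} = 2
G(14) = mex{3,1,2,1,1} = 0
G(15) = mex{4,3,0,1,1} = 2
G(16) = mex{2,4,2,2,1} = 0
G(17) = mex{0,2,3,0,2} = 1
G(18) = mex{2,0,1,2,0} = 3
G(19) = mex{0,2,3,3,2} = 1
G(20) = mex{1,0,4,1,3} = 2
G(21) = mex{3,1,2,3,1} = 0
G(22) = mex{1,3,0,4,3} = 2
G(23) = mex{2,1,2,2,4} = 0
G(24) = mex{0,2,0,0,2} = 1
G(25) = mex{2,0,1,2,0} = 3
P-positions are exactly the n with G(n) = 0.

0, 1, 2, 7, 14, 16, 21, 23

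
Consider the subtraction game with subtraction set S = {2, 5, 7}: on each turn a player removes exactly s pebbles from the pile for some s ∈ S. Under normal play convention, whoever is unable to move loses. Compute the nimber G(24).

1

n :  0  1  2  3  4  5  6  7  8  9 10 11 12 13 14 15 16 17 18 19 20 21 22 23 24
G :  0  0  1  1  0  2  1  3  2  2  0  3  1  0  0  1  1  2  2  3  3  2  0  0  1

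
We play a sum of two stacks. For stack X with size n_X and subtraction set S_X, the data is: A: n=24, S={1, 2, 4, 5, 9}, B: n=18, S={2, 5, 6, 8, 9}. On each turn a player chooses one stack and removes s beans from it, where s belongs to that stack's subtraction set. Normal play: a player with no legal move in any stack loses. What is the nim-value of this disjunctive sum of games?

5

Stack A, S = {1, 2, 4, 5, 9}:
G(0) = 0
G(1) = mex{0} = 1
G(2) = mex{1,0} = 2
G(3) = mex{2,1} = 0
G(4) = mex{0,2,0} = 1
G(5) = mex{1,0,1,0} = 2
G(6) = mex{2,1,2,1} = 0
G(7) = mex{0,2,0,2} = 1
G(8) = mex{1,0,1,0} = 2
G(9) = mex{2,1,2,1,0} = 3
G(10) = mex{3,2,0,2,1} = 4
G(11) = mex{4,3,1,0,2} = 5
G(12) = mex{5,4,2,1,0} = 3
G(13) = mex{3,5,3,2,1} = 0
G(14) = mex{0,3,4,3,2} = 1
G(15) = mex{1,0,5,4,0} = 2
G(16) = mex{2,1,3,5,1} = 0
G(17) = mex{0,2,0,3,2} = 1
G(18) = mex{1,0,1,0,3} = 2
G(19) = mex{2,1,2,1,4} = 0
G(20) = mex{0,2,0,2,5} = 1
G(21) = mex{1,0,1,0,3} = 2
G(22) = mex{2,1,2,1,0} = 3
G(23) = mex{3,2,0,2,1} = 4
G(24) = mex{4,3,1,0,2} = 5
G_A(24) = 5.
Stack B, S = {2, 5, 6, 8, 9}:
G(0) = 0
G(1) = mex{} = 0
G(2) = mex{0} = 1
G(3) = mex{0} = 1
G(4) = mex{1} = 0
G(5) = mex{1,0} = 2
G(6) = mex{0,0,0} = 1
G(7) = mex{2,1,0} = 3
G(8) = mex{1,1,1,0} = 2
G(9) = mex{3,0,1,0,0} = 2
G(10) = mex{2,2,0,1,0} = 3
G(11) = mex{2,1,2,1,1} = 0
G(12) = mex{3,3,1,0,1} = 2
G(13) = mex{0,2,3,2,0} = 1
G(14) = mex{2,2,2,1,2} = 0
G(15) = mex{1,3,2,3,1} = 0
G(16) = mex{0,0,3,2,3} = 1
G(17) = mex{0,2,0,2,2} = 1
G(18) = mex{1,1,2,3,2} = 0
G_B(18) = 0.
Combined Grundy value = 5 ⊕ 0 = 5.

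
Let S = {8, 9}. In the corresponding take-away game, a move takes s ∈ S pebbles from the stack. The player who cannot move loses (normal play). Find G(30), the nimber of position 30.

G(0) = 0
G(1) = mex{} = 0
G(2) = mex{} = 0
G(3) = mex{} = 0
G(4) = mex{} = 0
G(5) = mex{} = 0
G(6) = mex{} = 0
G(7) = mex{} = 0
G(8) = mex{0} = 1
G(9) = mex{0,0} = 1
G(10) = mex{0,0} = 1
G(11) = mex{0,0} = 1
G(12) = mex{0,0} = 1
G(13) = mex{0,0} = 1
G(14) = mex{0,0} = 1
G(15) = mex{0,0} = 1
G(16) = mex{1,0} = 2
G(17) = mex{1,1} = 0
G(18) = mex{1,1} = 0
G(19) = mex{1,1} = 0
G(20) = mex{1,1} = 0
G(21) = mex{1,1} = 0
G(22) = mex{1,1} = 0
G(23) = mex{1,1} = 0
G(24) = mex{2,1} = 0
G(25) = mex{0,2} = 1
G(26) = mex{0,0} = 1
G(27) = mex{0,0} = 1
G(28) = mex{0,0} = 1
G(29) = mex{0,0} = 1
G(30) = mex{0,0} = 1

1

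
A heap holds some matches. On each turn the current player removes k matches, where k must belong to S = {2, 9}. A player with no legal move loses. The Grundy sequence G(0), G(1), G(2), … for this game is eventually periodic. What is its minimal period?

G(0) = 0
G(1) = mex{} = 0
G(2) = mex{0} = 1
G(3) = mex{0} = 1
G(4) = mex{1} = 0
G(5) = mex{1} = 0
G(6) = mex{0} = 1
G(7) = mex{0} = 1
G(8) = mex{1} = 0
G(9) = mex{1,0} = 2
G(10) = mex{0,0} = 1
G(11) = mex{2,1} = 0
G(12) = mex{1,1} = 0
G(13) = mex{0,0} = 1
G(14) = mex{0,0} = 1
G(15) = mex{1,1} = 0
G(16) = mex{1,1} = 0
G(17) = mex{0,0} = 1
G(18) = mex{0,2} = 1
G(19) = mex{1,1} = 0
G(20) = mex{1,0} = 2
G(21) = mex{0,0} = 1
G(22) = mex{2,1} = 0
G(23) = mex{1,1} = 0
G(n+11) = G(n) holds for n = 0,…,8 (a full window of length max(S) = 9), so the sequence is purely periodic with period 11.

11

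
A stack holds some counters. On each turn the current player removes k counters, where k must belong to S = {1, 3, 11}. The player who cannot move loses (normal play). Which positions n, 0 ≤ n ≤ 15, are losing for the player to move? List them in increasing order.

0, 2, 4, 6, 8, 10, 12, 14

n :  0  1  2  3  4  5  6  7  8  9 10 11 12 13 14 15
G :  0  1  0  1  0  1  0  1  0  1  0  1  0  1  0  1
P-positions are exactly the n with G(n) = 0.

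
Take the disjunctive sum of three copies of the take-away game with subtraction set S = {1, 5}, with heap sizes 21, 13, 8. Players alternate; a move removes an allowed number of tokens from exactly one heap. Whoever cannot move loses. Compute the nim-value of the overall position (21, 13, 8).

All heaps use S = {1, 5}:
G(0) = 0
G(1) = mex{0} = 1
G(2) = mex{1} = 0
G(3) = mex{0} = 1
G(4) = mex{1} = 0
G(5) = mex{0,0} = 1
G(6) = mex{1,1} = 0
G(7) = mex{0,0} = 1
G(8) = mex{1,1} = 0
G(9) = mex{0,0} = 1
G(10) = mex{1,1} = 0
G(11) = mex{0,0} = 1
G(12) = mex{1,1} = 0
G(13) = mex{0,0} = 1
G(14) = mex{1,1} = 0
G(15) = mex{0,0} = 1
G(16) = mex{1,1} = 0
G(17) = mex{0,0} = 1
G(18) = mex{1,1} = 0
G(19) = mex{0,0} = 1
G(20) = mex{1,1} = 0
G(21) = mex{0,0} = 1
Heap A: G(21) = 1.
Heap B: G(13) = 1.
Heap C: G(8) = 0.
Combined Grundy value = 1 ⊕ 1 ⊕ 0 = 0.

0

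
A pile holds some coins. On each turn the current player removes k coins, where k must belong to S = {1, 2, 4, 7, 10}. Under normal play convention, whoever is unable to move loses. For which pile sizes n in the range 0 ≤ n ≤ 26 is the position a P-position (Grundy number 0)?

0, 3, 6, 9, 12, 15, 18, 21, 24

G(0) = 0
G(1) = mex{0} = 1
G(2) = mex{1,0} = 2
G(3) = mex{2,1} = 0
G(4) = mex{0,2,0} = 1
G(5) = mex{1,0,1} = 2
G(6) = mex{2,1,2} = 0
G(7) = mex{0,2,0,0} = 1
G(8) = mex{1,0,1,1} = 2
G(9) = mex{2,1,2,2} = 0
G(10) = mex{0,2,0,0,0} = 1
G(11) = mex{1,0,1,1,1} = 2
G(12) = mex{2,1,2,2,2} = 0
G(13) = mex{0,2,0,0,0} = 1
G(14) = mex{1,0,1,1,1} = 2
G(15) = mex{2,1,2,2,2} = 0
G(16) = mex{0,2,0,0,0} = 1
G(17) = mex{1,0,1,1,1} = 2
G(18) = mex{2,1,2,2,2} = 0
G(19) = mex{0,2,0,0,0} = 1
G(20) = mex{1,0,1,1,1} = 2
G(21) = mex{2,1,2,2,2} = 0
G(22) = mex{0,2,0,0,0} = 1
G(23) = mex{1,0,1,1,1} = 2
G(24) = mex{2,1,2,2,2} = 0
G(25) = mex{0,2,0,0,0} = 1
G(26) = mex{1,0,1,1,1} = 2
P-positions are exactly the n with G(n) = 0.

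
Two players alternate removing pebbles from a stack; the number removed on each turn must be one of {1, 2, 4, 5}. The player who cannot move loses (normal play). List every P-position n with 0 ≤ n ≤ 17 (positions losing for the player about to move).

0, 3, 6, 9, 12, 15

n :  0  1  2  3  4  5  6  7  8  9 10 11 12 13 14 15 16 17
G :  0  1  2  0  1  2  0  1  2  0  1  2  0  1  2  0  1  2
P-positions are exactly the n with G(n) = 0.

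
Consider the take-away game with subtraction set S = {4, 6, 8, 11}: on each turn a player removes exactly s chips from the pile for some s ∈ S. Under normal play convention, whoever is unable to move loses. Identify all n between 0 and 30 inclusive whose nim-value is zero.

n :  0  1  2  3  4  5  6  7  8  9 10 11 12 13 14 15 16 17 18 19 20 21 22 23 24 25 26 27 28 29 30
G :  0  0  0  0  1  1  1  1  2  2  2  2  3  3  3  0  0  0  0  1  1  1  1  2  2  2  2  3  3  3  0
P-positions are exactly the n with G(n) = 0.

0, 1, 2, 3, 15, 16, 17, 18, 30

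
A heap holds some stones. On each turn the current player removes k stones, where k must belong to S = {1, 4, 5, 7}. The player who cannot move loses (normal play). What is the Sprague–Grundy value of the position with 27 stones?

1

n :  0  1  2  3  4  5  6  7  8  9 10 11 12 13 14 15 16 17 18 19 20 21 22 23 24 25 26 27
G :  0  1  0  1  2  3  2  3  0  1  0  1  2  3  2  3  0  1  0  1  2  3  2  3  0  1  0  1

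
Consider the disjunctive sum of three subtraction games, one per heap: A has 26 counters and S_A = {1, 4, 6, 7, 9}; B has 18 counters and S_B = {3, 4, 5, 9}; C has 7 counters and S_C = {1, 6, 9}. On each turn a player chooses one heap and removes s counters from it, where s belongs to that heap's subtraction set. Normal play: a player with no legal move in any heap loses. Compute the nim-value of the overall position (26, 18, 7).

1

Heap A, S = {1, 4, 6, 7, 9}:
n :  0  1  2  3  4  5  6  7  8  9 10 11 12 13 14 15 16 17 18 19 20 21 22 23 24 25 26
G :  0  1  0  1  2  0  1  2  3  2  0  1  2  0  1  0  1  2  0  1  2  3  2  0  1  2  0
G_A(26) = 0.
Heap B, S = {3, 4, 5, 9}:
n :  0  1  2  3  4  5  6  7  8  9 10 11 12 13 14 15 16 17 18
G :  0  0  0  1  1  1  2  2  0  3  3  1  4  2  0  0  0  1  1
G_B(18) = 1.
Heap C, S = {1, 6, 9}:
n : 0 1 2 3 4 5 6 7
G : 0 1 0 1 0 1 2 0
G_C(7) = 0.
Combined Grundy value = 0 ⊕ 1 ⊕ 0 = 1.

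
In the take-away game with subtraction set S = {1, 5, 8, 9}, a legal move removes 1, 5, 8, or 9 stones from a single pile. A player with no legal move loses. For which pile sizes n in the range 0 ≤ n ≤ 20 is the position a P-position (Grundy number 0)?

0, 2, 4, 6, 16, 18, 20

n :  0  1  2  3  4  5  6  7  8  9 10 11 12 13 14 15 16 17 18 19 20
G :  0  1  0  1  0  1  0  1  2  3  2  3  2  3  2  3  0  1  0  1  0
P-positions are exactly the n with G(n) = 0.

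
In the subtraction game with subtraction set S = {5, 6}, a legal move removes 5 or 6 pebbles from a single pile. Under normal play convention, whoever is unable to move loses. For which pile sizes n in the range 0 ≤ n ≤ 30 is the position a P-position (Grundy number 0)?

0, 1, 2, 3, 4, 11, 12, 13, 14, 15, 22, 23, 24, 25, 26

G(0) = 0
G(1) = mex{} = 0
G(2) = mex{} = 0
G(3) = mex{} = 0
G(4) = mex{} = 0
G(5) = mex{0} = 1
G(6) = mex{0,0} = 1
G(7) = mex{0,0} = 1
G(8) = mex{0,0} = 1
G(9) = mex{0,0} = 1
G(10) = mex{1,0} = 2
G(11) = mex{1,1} = 0
G(12) = mex{1,1} = 0
G(13) = mex{1,1} = 0
G(14) = mex{1,1} = 0
G(15) = mex{2,1} = 0
G(16) = mex{0,2} = 1
G(17) = mex{0,0} = 1
G(18) = mex{0,0} = 1
G(19) = mex{0,0} = 1
G(20) = mex{0,0} = 1
G(21) = mex{1,0} = 2
G(22) = mex{1,1} = 0
G(23) = mex{1,1} = 0
G(24) = mex{1,1} = 0
G(25) = mex{1,1} = 0
G(26) = mex{2,1} = 0
G(27) = mex{0,2} = 1
G(28) = mex{0,0} = 1
G(29) = mex{0,0} = 1
G(30) = mex{0,0} = 1
P-positions are exactly the n with G(n) = 0.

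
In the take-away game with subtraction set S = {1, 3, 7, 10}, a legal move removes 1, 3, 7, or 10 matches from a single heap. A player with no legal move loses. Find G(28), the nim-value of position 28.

n :  0  1  2  3  4  5  6  7  8  9 10 11 12 13 14 15 16 17 18 19 20 21 22 23 24 25 26 27 28
G :  0  1  0  1  0  1  0  1  0  1  2  3  2  3  2  3  2  0  1  0  1  0  1  0  1  0  1  2  3

3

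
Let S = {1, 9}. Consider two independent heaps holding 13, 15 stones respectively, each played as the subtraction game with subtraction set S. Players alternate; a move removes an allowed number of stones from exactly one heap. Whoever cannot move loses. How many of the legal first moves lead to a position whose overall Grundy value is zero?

All heaps use S = {1, 9}:
n :  0  1  2  3  4  5  6  7  8  9 10 11 12 13 14 15
G :  0  1  0  1  0  1  0  1  0  1  0  1  0  1  0  1
Heap A: G(13) = 1.
Heap B: G(15) = 1.
Combined Grundy value = 1 ⊕ 1 = 0.
A winning move leaves total XOR = 0, i.e. changes one component's Grundy value g to g ⊕ X where X is the current total.
Heap A: target g' = 1⊕0 = 1, but every legal move changes the Grundy value (mex property), so 0 moves.
Heap B: target g' = 1⊕0 = 1, but every legal move changes the Grundy value (mex property), so 0 moves.

0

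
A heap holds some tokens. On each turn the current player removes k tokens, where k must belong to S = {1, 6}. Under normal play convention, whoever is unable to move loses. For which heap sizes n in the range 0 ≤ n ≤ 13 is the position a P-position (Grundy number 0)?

0, 2, 4, 7, 9, 11

n :  0  1  2  3  4  5  6  7  8  9 10 11 12 13
G :  0  1  0  1  0  1  2  0  1  0  1  0  1  2
P-positions are exactly the n with G(n) = 0.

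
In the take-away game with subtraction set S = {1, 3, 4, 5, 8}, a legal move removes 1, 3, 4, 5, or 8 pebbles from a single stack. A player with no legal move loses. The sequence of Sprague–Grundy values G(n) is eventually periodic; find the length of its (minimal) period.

n :  0  1  2  3  4  5  6  7  8  9 10 11 12 13 14 15 16 17 18 19
G :  0  1  0  1  2  3  2  3  4  0  1  0  1  2  3  2  3  4  0  1
G(n+9) = G(n) holds for n = 0,…,7 (a full window of length max(S) = 8), so the sequence is purely periodic with period 9.

9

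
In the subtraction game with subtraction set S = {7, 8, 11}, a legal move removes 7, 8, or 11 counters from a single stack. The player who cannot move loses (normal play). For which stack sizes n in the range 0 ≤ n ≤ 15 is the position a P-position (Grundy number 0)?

G(0) = 0
G(1) = mex{} = 0
G(2) = mex{} = 0
G(3) = mex{} = 0
G(4) = mex{} = 0
G(5) = mex{} = 0
G(6) = mex{} = 0
G(7) = mex{0} = 1
G(8) = mex{0,0} = 1
G(9) = mex{0,0} = 1
G(10) = mex{0,0} = 1
G(11) = mex{0,0,0} = 1
G(12) = mex{0,0,0} = 1
G(13) = mex{0,0,0} = 1
G(14) = mex{1,0,0} = 2
G(15) = mex{1,1,0} = 2
P-positions are exactly the n with G(n) = 0.

0, 1, 2, 3, 4, 5, 6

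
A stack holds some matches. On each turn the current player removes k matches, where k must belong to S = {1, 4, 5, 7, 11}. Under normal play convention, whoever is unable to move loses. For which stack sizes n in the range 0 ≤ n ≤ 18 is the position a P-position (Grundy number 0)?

0, 2, 8, 10, 16, 18

G(0) = 0
G(1) = mex{0} = 1
G(2) = mex{1} = 0
G(3) = mex{0} = 1
G(4) = mex{1,0} = 2
G(5) = mex{2,1,0} = 3
G(6) = mex{3,0,1} = 2
G(7) = mex{2,1,0,0} = 3
G(8) = mex{3,2,1,1} = 0
G(9) = mex{0,3,2,0} = 1
G(10) = mex{1,2,3,1} = 0
G(11) = mex{0,3,2,2,0} = 1
G(12) = mex{1,0,3,3,1} = 2
G(13) = mex{2,1,0,2,0} = 3
G(14) = mex{3,0,1,3,1} = 2
G(15) = mex{2,1,0,0,2} = 3
G(16) = mex{3,2,1,1,3} = 0
G(17) = mex{0,3,2,0,2} = 1
G(18) = mex{1,2,3,1,3} = 0
P-positions are exactly the n with G(n) = 0.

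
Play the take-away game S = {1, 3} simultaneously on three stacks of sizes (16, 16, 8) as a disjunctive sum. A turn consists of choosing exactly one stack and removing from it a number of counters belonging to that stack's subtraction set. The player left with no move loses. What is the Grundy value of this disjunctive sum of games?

0

All stacks use S = {1, 3}:
n :  0  1  2  3  4  5  6  7  8  9 10 11 12 13 14 15 16
G :  0  1  0  1  0  1  0  1  0  1  0  1  0  1  0  1  0
Stack A: G(16) = 0.
Stack B: G(16) = 0.
Stack C: G(8) = 0.
Combined Grundy value = 0 ⊕ 0 ⊕ 0 = 0.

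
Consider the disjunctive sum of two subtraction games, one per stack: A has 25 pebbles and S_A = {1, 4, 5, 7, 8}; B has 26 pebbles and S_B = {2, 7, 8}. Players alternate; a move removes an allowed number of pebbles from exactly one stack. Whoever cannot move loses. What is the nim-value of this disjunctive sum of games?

Stack A, S = {1, 4, 5, 7, 8}:
n :  0  1  2  3  4  5  6  7  8  9 10 11 12 13 14 15 16 17 18 19 20 21 22 23 24 25
G :  0  1  0  1  2  3  2  3  4  5  4  0  1  0  1  2  3  2  3  4  5  4  0  1  0  1
G_A(25) = 1.
Stack B, S = {2, 7, 8}:
n :  0  1  2  3  4  5  6  7  8  9 10 11 12 13 14 15 16 17 18 19 20 21 22 23 24 25 26
G :  0  0  1  1  0  0  1  1  2  2  0  3  1  2  0  0  1  1  2  0  0  1  1  2  0  0  1
G_B(26) = 1.
Combined Grundy value = 1 ⊕ 1 = 0.

0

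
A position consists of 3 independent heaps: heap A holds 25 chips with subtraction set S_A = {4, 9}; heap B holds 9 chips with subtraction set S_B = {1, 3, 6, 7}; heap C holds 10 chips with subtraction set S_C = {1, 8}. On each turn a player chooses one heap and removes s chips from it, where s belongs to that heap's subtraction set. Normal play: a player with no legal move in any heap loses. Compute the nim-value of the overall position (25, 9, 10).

Heap A, S = {4, 9}:
G(0) = 0
G(1) = mex{} = 0
G(2) = mex{} = 0
G(3) = mex{} = 0
G(4) = mex{0} = 1
G(5) = mex{0} = 1
G(6) = mex{0} = 1
G(7) = mex{0} = 1
G(8) = mex{1} = 0
G(9) = mex{1,0} = 2
G(10) = mex{1,0} = 2
G(11) = mex{1,0} = 2
G(12) = mex{0,0} = 1
G(13) = mex{2,1} = 0
G(14) = mex{2,1} = 0
G(15) = mex{2,1} = 0
G(16) = mex{1,1} = 0
G(17) = mex{0,0} = 1
G(18) = mex{0,2} = 1
G(19) = mex{0,2} = 1
G(20) = mex{0,2} = 1
G(21) = mex{1,1} = 0
G(22) = mex{1,0} = 2
G(23) = mex{1,0} = 2
G(24) = mex{1,0} = 2
G(25) = mex{0,0} = 1
G_A(25) = 1.
Heap B, S = {1, 3, 6, 7}:
G(0) = 0
G(1) = mex{0} = 1
G(2) = mex{1} = 0
G(3) = mex{0,0} = 1
G(4) = mex{1,1} = 0
G(5) = mex{0,0} = 1
G(6) = mex{1,1,0} = 2
G(7) = mex{2,0,1,0} = 3
G(8) = mex{3,1,0,1} = 2
G(9) = mex{2,2,1,0} = 3
G_B(9) = 3.
Heap C, S = {1, 8}:
G(0) = 0
G(1) = mex{0} = 1
G(2) = mex{1} = 0
G(3) = mex{0} = 1
G(4) = mex{1} = 0
G(5) = mex{0} = 1
G(6) = mex{1} = 0
G(7) = mex{0} = 1
G(8) = mex{1,0} = 2
G(9) = mex{2,1} = 0
G(10) = mex{0,0} = 1
G_C(10) = 1.
Combined Grundy value = 1 ⊕ 3 ⊕ 1 = 3.

3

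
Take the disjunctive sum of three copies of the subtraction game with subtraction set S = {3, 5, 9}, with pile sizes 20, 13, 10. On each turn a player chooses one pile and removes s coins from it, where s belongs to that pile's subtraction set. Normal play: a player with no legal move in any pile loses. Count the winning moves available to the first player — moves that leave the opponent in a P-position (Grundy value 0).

All piles use S = {3, 5, 9}:
G(0) = 0
G(1) = mex{} = 0
G(2) = mex{} = 0
G(3) = mex{0} = 1
G(4) = mex{0} = 1
G(5) = mex{0,0} = 1
G(6) = mex{1,0} = 2
G(7) = mex{1,0} = 2
G(8) = mex{1,1} = 0
G(9) = mex{2,1,0} = 3
G(10) = mex{2,1,0} = 3
G(11) = mex{0,2,0} = 1
G(12) = mex{3,2,1} = 0
G(13) = mex{3,0,1} = 2
G(14) = mex{1,3,1} = 0
G(15) = mex{0,3,2} = 1
G(16) = mex{2,1,2} = 0
G(17) = mex{0,0,0} = 1
G(18) = mex{1,2,3} = 0
G(19) = mex{0,0,3} = 1
G(20) = mex{1,1,1} = 0
Pile A: G(20) = 0.
Pile B: G(13) = 2.
Pile C: G(10) = 3.
Combined Grundy value = 0 ⊕ 2 ⊕ 3 = 1.
A winning move leaves total XOR = 0, i.e. changes one component's Grundy value g to g ⊕ X where X is the current total.
Pile A: need g' = 0⊕1 = 1. Options: 20−3→G=1, 20−5→G=1, 20−9→G=1. Hits: 3.
Pile B: need g' = 2⊕1 = 3. Options: 13−3→G=3, 13−5→G=0, 13−9→G=1. Hits: 1.
Pile C: need g' = 3⊕1 = 2. Options: 10−3→G=2, 10−5→G=1, 10−9→G=0. Hits: 1.

5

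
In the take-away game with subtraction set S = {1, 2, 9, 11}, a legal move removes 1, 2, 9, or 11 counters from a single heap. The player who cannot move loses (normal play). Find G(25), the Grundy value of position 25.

2

n :  0  1  2  3  4  5  6  7  8  9 10 11 12 13 14 15 16 17 18 19 20 21 22 23 24 25
G :  0  1  2  0  1  2  0  1  2  3  0  1  2  0  1  2  0  1  2  3  0  1  2  0  1  2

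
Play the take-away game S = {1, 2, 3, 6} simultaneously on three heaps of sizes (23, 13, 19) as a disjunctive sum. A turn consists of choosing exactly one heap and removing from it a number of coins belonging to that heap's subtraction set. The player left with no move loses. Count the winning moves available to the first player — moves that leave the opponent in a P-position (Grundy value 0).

All heaps use S = {1, 2, 3, 6}:
G(0) = 0
G(1) = mex{0} = 1
G(2) = mex{1,0} = 2
G(3) = mex{2,1,0} = 3
G(4) = mex{3,2,1} = 0
G(5) = mex{0,3,2} = 1
G(6) = mex{1,0,3,0} = 2
G(7) = mex{2,1,0,1} = 3
G(8) = mex{3,2,1,2} = 0
G(9) = mex{0,3,2,3} = 1
G(10) = mex{1,0,3,0} = 2
G(11) = mex{2,1,0,1} = 3
G(12) = mex{3,2,1,2} = 0
G(13) = mex{0,3,2,3} = 1
G(14) = mex{1,0,3,0} = 2
G(15) = mex{2,1,0,1} = 3
G(16) = mex{3,2,1,2} = 0
G(17) = mex{0,3,2,3} = 1
G(18) = mex{1,0,3,0} = 2
G(19) = mex{2,1,0,1} = 3
G(20) = mex{3,2,1,2} = 0
G(21) = mex{0,3,2,3} = 1
G(22) = mex{1,0,3,0} = 2
G(23) = mex{2,1,0,1} = 3
Heap A: G(23) = 3.
Heap B: G(13) = 1.
Heap C: G(19) = 3.
Combined Grundy value = 3 ⊕ 1 ⊕ 3 = 1.
A winning move leaves total XOR = 0, i.e. changes one component's Grundy value g to g ⊕ X where X is the current total.
Heap A: need g' = 3⊕1 = 2. Options: 23−1→G=2, 23−2→G=1, 23−3→G=0, 23−6→G=1. Hits: 1.
Heap B: need g' = 1⊕1 = 0. Options: 13−1→G=0, 13−2→G=3, 13−3→G=2, 13−6→G=3. Hits: 1.
Heap C: need g' = 3⊕1 = 2. Options: 19−1→G=2, 19−2→G=1, 19−3→G=0, 19−6→G=1. Hits: 1.

3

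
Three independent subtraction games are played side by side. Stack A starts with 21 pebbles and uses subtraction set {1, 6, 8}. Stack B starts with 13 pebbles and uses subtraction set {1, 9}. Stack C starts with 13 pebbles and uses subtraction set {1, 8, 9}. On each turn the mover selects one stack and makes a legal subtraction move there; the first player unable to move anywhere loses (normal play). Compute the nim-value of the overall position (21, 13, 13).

2

Stack A, S = {1, 6, 8}:
n :  0  1  2  3  4  5  6  7  8  9 10 11 12 13 14 15 16 17 18 19 20 21
G :  0  1  0  1  0  1  2  0  1  0  1  0  1  2  0  1  0  1  0  1  2  0
G_A(21) = 0.
Stack B, S = {1, 9}:
G(0) = 0
G(1) = mex{0} = 1
G(2) = mex{1} = 0
G(3) = mex{0} = 1
G(4) = mex{1} = 0
G(5) = mex{0} = 1
G(6) = mex{1} = 0
G(7) = mex{0} = 1
G(8) = mex{1} = 0
G(9) = mex{0,0} = 1
G(10) = mex{1,1} = 0
G(11) = mex{0,0} = 1
G(12) = mex{1,1} = 0
G(13) = mex{0,0} = 1
G_B(13) = 1.
Stack C, S = {1, 8, 9}:
G(0) = 0
G(1) = mex{0} = 1
G(2) = mex{1} = 0
G(3) = mex{0} = 1
G(4) = mex{1} = 0
G(5) = mex{0} = 1
G(6) = mex{1} = 0
G(7) = mex{0} = 1
G(8) = mex{1,0} = 2
G(9) = mex{2,1,0} = 3
G(10) = mex{3,0,1} = 2
G(11) = mex{2,1,0} = 3
G(12) = mex{3,0,1} = 2
G(13) = mex{2,1,0} = 3
G_C(13) = 3.
Combined Grundy value = 0 ⊕ 1 ⊕ 3 = 2.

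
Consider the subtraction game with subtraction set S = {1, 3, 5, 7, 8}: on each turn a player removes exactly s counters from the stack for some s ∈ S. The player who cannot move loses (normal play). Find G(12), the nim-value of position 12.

2

G(0) = 0
G(1) = mex{0} = 1
G(2) = mex{1} = 0
G(3) = mex{0,0} = 1
G(4) = mex{1,1} = 0
G(5) = mex{0,0,0} = 1
G(6) = mex{1,1,1} = 0
G(7) = mex{0,0,0,0} = 1
G(8) = mex{1,1,1,1,0} = 2
G(9) = mex{2,0,0,0,1} = 3
G(10) = mex{3,1,1,1,0} = 2
G(11) = mex{2,2,0,0,1} = 3
G(12) = mex{3,3,1,1,0} = 2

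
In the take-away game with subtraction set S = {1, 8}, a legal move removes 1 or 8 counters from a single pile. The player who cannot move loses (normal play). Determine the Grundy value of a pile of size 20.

0

G(0) = 0
G(1) = mex{0} = 1
G(2) = mex{1} = 0
G(3) = mex{0} = 1
G(4) = mex{1} = 0
G(5) = mex{0} = 1
G(6) = mex{1} = 0
G(7) = mex{0} = 1
G(8) = mex{1,0} = 2
G(9) = mex{2,1} = 0
G(10) = mex{0,0} = 1
G(11) = mex{1,1} = 0
G(12) = mex{0,0} = 1
G(13) = mex{1,1} = 0
G(14) = mex{0,0} = 1
G(15) = mex{1,1} = 0
G(16) = mex{0,2} = 1
G(17) = mex{1,0} = 2
G(18) = mex{2,1} = 0
G(19) = mex{0,0} = 1
G(20) = mex{1,1} = 0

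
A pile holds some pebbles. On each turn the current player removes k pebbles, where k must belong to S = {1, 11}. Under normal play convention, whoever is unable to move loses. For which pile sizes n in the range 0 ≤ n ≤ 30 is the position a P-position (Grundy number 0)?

G(0) = 0
G(1) = mex{0} = 1
G(2) = mex{1} = 0
G(3) = mex{0} = 1
G(4) = mex{1} = 0
G(5) = mex{0} = 1
G(6) = mex{1} = 0
G(7) = mex{0} = 1
G(8) = mex{1} = 0
G(9) = mex{0} = 1
G(10) = mex{1} = 0
G(11) = mex{0,0} = 1
G(12) = mex{1,1} = 0
G(13) = mex{0,0} = 1
G(14) = mex{1,1} = 0
G(15) = mex{0,0} = 1
G(16) = mex{1,1} = 0
G(17) = mex{0,0} = 1
G(18) = mex{1,1} = 0
G(19) = mex{0,0} = 1
G(20) = mex{1,1} = 0
G(21) = mex{0,0} = 1
G(22) = mex{1,1} = 0
G(23) = mex{0,0} = 1
G(24) = mex{1,1} = 0
G(25) = mex{0,0} = 1
G(26) = mex{1,1} = 0
G(27) = mex{0,0} = 1
G(28) = mex{1,1} = 0
G(29) = mex{0,0} = 1
G(30) = mex{1,1} = 0
P-positions are exactly the n with G(n) = 0.

0, 2, 4, 6, 8, 10, 12, 14, 16, 18, 20, 22, 24, 26, 28, 30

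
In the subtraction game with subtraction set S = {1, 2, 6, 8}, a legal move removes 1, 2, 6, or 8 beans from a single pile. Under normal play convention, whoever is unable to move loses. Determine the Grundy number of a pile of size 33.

2

G(0) = 0
G(1) = mex{0} = 1
G(2) = mex{1,0} = 2
G(3) = mex{2,1} = 0
G(4) = mex{0,2} = 1
G(5) = mex{1,0} = 2
G(6) = mex{2,1,0} = 3
G(7) = mex{3,2,1} = 0
G(8) = mex{0,3,2,0} = 1
G(9) = mex{1,0,0,1} = 2
G(10) = mex{2,1,1,2} = 0
G(11) = mex{0,2,2,0} = 1
G(12) = mex{1,0,3,1} = 2
G(13) = mex{2,1,0,2} = 3
G(14) = mex{3,2,1,3} = 0
G(15) = mex{0,3,2,0} = 1
G(16) = mex{1,0,0,1} = 2
G(17) = mex{2,1,1,2} = 0
G(18) = mex{0,2,2,0} = 1
G(19) = mex{1,0,3,1} = 2
G(20) = mex{2,1,0,2} = 3
G(21) = mex{3,2,1,3} = 0
G(22) = mex{0,3,2,0} = 1
G(23) = mex{1,0,0,1} = 2
G(24) = mex{2,1,1,2} = 0
G(25) = mex{0,2,2,0} = 1
G(26) = mex{1,0,3,1} = 2
G(27) = mex{2,1,0,2} = 3
G(28) = mex{3,2,1,3} = 0
G(29) = mex{0,3,2,0} = 1
G(30) = mex{1,0,0,1} = 2
G(31) = mex{2,1,1,2} = 0
G(32) = mex{0,2,2,0} = 1
G(33) = mex{1,0,3,1} = 2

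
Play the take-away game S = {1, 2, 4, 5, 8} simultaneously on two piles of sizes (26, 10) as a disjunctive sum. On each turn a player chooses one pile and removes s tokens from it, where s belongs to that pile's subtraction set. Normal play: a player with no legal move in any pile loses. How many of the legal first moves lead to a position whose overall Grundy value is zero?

5

All piles use S = {1, 2, 4, 5, 8}:
G(0) = 0
G(1) = mex{0} = 1
G(2) = mex{1,0} = 2
G(3) = mex{2,1} = 0
G(4) = mex{0,2,0} = 1
G(5) = mex{1,0,1,0} = 2
G(6) = mex{2,1,2,1} = 0
G(7) = mex{0,2,0,2} = 1
G(8) = mex{1,0,1,0,0} = 2
G(9) = mex{2,1,2,1,1} = 0
G(10) = mex{0,2,0,2,2} = 1
G(11) = mex{1,0,1,0,0} = 2
G(12) = mex{2,1,2,1,1} = 0
G(13) = mex{0,2,0,2,2} = 1
G(14) = mex{1,0,1,0,0} = 2
G(15) = mex{2,1,2,1,1} = 0
G(16) = mex{0,2,0,2,2} = 1
G(17) = mex{1,0,1,0,0} = 2
G(18) = mex{2,1,2,1,1} = 0
G(19) = mex{0,2,0,2,2} = 1
G(20) = mex{1,0,1,0,0} = 2
G(21) = mex{2,1,2,1,1} = 0
G(22) = mex{0,2,0,2,2} = 1
G(23) = mex{1,0,1,0,0} = 2
G(24) = mex{2,1,2,1,1} = 0
G(25) = mex{0,2,0,2,2} = 1
G(26) = mex{1,0,1,0,0} = 2
Pile A: G(26) = 2.
Pile B: G(10) = 1.
Combined Grundy value = 2 ⊕ 1 = 3.
A winning move leaves total XOR = 0, i.e. changes one component's Grundy value g to g ⊕ X where X is the current total.
Pile A: need g' = 2⊕3 = 1. Options: 26−1→G=1, 26−2→G=0, 26−4→G=1, 26−5→G=0, 26−8→G=0. Hits: 2.
Pile B: need g' = 1⊕3 = 2. Options: 10−1→G=0, 10−2→G=2, 10−4→G=0, 10−5→G=2, 10−8→G=2. Hits: 3.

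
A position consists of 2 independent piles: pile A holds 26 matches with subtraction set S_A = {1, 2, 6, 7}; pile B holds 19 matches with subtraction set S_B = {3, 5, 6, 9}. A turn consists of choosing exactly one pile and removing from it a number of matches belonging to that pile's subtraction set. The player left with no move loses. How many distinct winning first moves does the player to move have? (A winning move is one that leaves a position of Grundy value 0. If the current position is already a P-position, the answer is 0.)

Pile A, S = {1, 2, 6, 7}:
n :  0  1  2  3  4  5  6  7  8  9 10 11 12 13 14 15 16 17 18 19 20 21 22 23 24 25 26
G :  0  1  2  0  1  2  3  4  0  1  2  0  1  2  3  4  0  1  2  0  1  2  3  4  0  1  2
G_A(26) = 2.
Pile B, S = {3, 5, 6, 9}:
G(0) = 0
G(1) = mex{} = 0
G(2) = mex{} = 0
G(3) = mex{0} = 1
G(4) = mex{0} = 1
G(5) = mex{0,0} = 1
G(6) = mex{1,0,0} = 2
G(7) = mex{1,0,0} = 2
G(8) = mex{1,1,0} = 2
G(9) = mex{2,1,1,0} = 3
G(10) = mex{2,1,1,0} = 3
G(11) = mex{2,2,1,0} = 3
G(12) = mex{3,2,2,1} = 0
G(13) = mex{3,2,2,1} = 0
G(14) = mex{3,3,2,1} = 0
G(15) = mex{0,3,3,2} = 1
G(16) = mex{0,3,3,2} = 1
G(17) = mex{0,0,3,2} = 1
G(18) = mex{1,0,0,3} = 2
G(19) = mex{1,0,0,3} = 2
G_B(19) = 2.
Combined Grundy value = 2 ⊕ 2 = 0.
A winning move leaves total XOR = 0, i.e. changes one component's Grundy value g to g ⊕ X where X is the current total.
Pile A: target g' = 2⊕0 = 2, but every legal move changes the Grundy value (mex property), so 0 moves.
Pile B: target g' = 2⊕0 = 2, but every legal move changes the Grundy value (mex property), so 0 moves.

0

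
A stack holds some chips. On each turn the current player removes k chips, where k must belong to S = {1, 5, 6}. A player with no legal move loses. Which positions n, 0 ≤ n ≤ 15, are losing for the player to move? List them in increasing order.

0, 2, 4, 11, 13, 15

G(0) = 0
G(1) = mex{0} = 1
G(2) = mex{1} = 0
G(3) = mex{0} = 1
G(4) = mex{1} = 0
G(5) = mex{0,0} = 1
G(6) = mex{1,1,0} = 2
G(7) = mex{2,0,1} = 3
G(8) = mex{3,1,0} = 2
G(9) = mex{2,0,1} = 3
G(10) = mex{3,1,0} = 2
G(11) = mex{2,2,1} = 0
G(12) = mex{0,3,2} = 1
G(13) = mex{1,2,3} = 0
G(14) = mex{0,3,2} = 1
G(15) = mex{1,2,3} = 0
P-positions are exactly the n with G(n) = 0.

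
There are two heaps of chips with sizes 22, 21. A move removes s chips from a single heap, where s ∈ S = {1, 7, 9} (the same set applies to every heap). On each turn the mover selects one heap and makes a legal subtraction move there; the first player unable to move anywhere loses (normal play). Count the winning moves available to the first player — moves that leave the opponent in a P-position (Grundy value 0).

6

All heaps use S = {1, 7, 9}:
n :  0  1  2  3  4  5  6  7  8  9 10 11 12 13 14 15 16 17 18 19 20 21 22
G :  0  1  0  1  0  1  0  1  0  1  0  1  0  1  0  1  0  1  0  1  0  1  0
Heap A: G(22) = 0.
Heap B: G(21) = 1.
Combined Grundy value = 0 ⊕ 1 = 1.
A winning move leaves total XOR = 0, i.e. changes one component's Grundy value g to g ⊕ X where X is the current total.
Heap A: need g' = 0⊕1 = 1. Options: 22−1→G=1, 22−7→G=1, 22−9→G=1. Hits: 3.
Heap B: need g' = 1⊕1 = 0. Options: 21−1→G=0, 21−7→G=0, 21−9→G=0. Hits: 3.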